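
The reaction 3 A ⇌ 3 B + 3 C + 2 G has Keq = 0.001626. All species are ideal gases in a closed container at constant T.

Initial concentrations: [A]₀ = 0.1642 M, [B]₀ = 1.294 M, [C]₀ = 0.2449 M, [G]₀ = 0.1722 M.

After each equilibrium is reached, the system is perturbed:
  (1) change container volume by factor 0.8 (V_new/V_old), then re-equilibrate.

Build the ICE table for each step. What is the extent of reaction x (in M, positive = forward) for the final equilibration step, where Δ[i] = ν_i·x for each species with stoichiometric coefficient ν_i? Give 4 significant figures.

Q₀ = 0.2132 vs Keq = 0.001626 ⇒ Q>K, reverse
Step 1:
                  A         B         C         G
  init       0.1642     1.294    0.2449    0.1722
  Δ          0.1135   -0.1135   -0.1135  -0.07565
  eq         0.2777     1.181    0.1314   0.09655
  solve Keq expr → x = -0.03783; check Q = 0.001626
Then change container volume by factor 0.8 (V_new/V_old).
Step 2:
                  A         B         C         G
  init       0.3471     1.476    0.1643    0.1207
  Δ         0.02642  -0.02642  -0.02642  -0.01761
  eq         0.3735     1.449    0.1379    0.1031
  solve Keq expr → x = -0.008806; check Q = 0.001626

x = -0.008806 M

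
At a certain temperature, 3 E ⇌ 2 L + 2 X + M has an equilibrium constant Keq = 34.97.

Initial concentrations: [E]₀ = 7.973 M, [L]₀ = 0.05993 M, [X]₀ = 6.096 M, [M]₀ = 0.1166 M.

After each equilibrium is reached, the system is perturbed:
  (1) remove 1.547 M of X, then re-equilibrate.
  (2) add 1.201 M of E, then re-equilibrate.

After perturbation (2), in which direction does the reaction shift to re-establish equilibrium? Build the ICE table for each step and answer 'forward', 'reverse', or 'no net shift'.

Direction: forward

Q₀ = 3.0705e-05 vs Keq = 34.97 ⇒ Q<K, forward
Step 1:
                   E          L          X          M
  init         7.973    0.05993      6.096     0.1166
  Δ           -4.595      3.063      3.063      1.532
  eq           3.378      3.123      9.159      1.648
  solve Keq expr → x = 1.532; check Q = 34.97
Then remove 1.547 M of X.
Step 2:
                   E          L          X          M
  init         3.378      3.123      7.612      1.648
  Δ          -0.2168     0.1445     0.1445    0.07227
  eq           3.162      3.268      7.757       1.72
  solve Keq expr → x = 0.07227; check Q = 34.97
Then add 1.201 M of E.
Step 3:
                   E          L          X          M
  init         4.363      3.268      7.757       1.72
  Δ          -0.6537     0.4358     0.4358     0.2179
  eq           3.709      3.703      8.192      1.938
  solve Keq expr → x = 0.2179; check Q = 34.97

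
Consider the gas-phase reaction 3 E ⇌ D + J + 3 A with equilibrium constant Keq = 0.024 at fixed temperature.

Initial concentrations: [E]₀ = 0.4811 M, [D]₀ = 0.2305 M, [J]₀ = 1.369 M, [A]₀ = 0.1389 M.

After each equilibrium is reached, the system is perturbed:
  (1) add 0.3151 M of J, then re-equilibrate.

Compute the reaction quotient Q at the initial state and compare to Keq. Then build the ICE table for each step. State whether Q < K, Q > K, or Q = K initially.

Q₀ = 0.007594; Q < K (proceeds forward)

Q₀ = 0.007594 vs Keq = 0.024 ⇒ Q<K, forward
Step 1:
                   E          D          J          A
  I           0.4811     0.2305      1.369     0.1389
  C          -0.0426     0.0142     0.0142     0.0426
  E           0.4385     0.2447      1.383     0.1815
  solve Keq expr → x = 0.0142; check Q = 0.024
Then add 0.3151 M of J.
Step 2:
                   E          D          J          A
  I           0.4385     0.2447      1.698     0.1815
  C         0.008126  -0.002709  -0.002709  -0.008126
  E           0.4466      0.242      1.696     0.1734
  solve Keq expr → x = -0.002709; check Q = 0.024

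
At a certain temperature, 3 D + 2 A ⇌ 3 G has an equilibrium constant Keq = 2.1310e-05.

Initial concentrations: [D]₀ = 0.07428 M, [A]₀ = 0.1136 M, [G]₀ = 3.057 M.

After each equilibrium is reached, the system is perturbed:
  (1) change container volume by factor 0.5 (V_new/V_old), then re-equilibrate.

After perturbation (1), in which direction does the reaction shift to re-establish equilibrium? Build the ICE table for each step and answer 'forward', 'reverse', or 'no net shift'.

Q₀ = 5.4015e+06 vs Keq = 2.1310e-05 ⇒ Q>K, reverse
Step 1:
                   D          A          G
  init       0.07428     0.1136      3.057
  Δ            2.922      1.948     -2.922
  eq           2.997      2.062     0.1346
  solve Keq expr → x = -0.9741; check Q = 2.1310e-05
Then change container volume by factor 0.5 (V_new/V_old).
Step 2:
                   D          A          G
  init         5.993      4.124     0.2692
  Δ          -0.1416   -0.09442     0.1416
  eq           5.852      4.029     0.4108
  solve Keq expr → x = 0.04721; check Q = 2.1310e-05

Direction: forward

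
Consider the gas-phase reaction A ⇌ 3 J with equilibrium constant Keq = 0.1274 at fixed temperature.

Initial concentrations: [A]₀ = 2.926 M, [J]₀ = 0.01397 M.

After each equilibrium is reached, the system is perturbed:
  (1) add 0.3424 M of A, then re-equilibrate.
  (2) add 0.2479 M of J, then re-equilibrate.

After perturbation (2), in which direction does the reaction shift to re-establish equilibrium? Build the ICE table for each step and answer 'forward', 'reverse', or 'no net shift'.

Q₀ = 9.3178e-07 vs Keq = 0.1274 ⇒ Q<K, forward
Step 1:
                    A           J
  I             2.926     0.01397
  C           -0.2288      0.6865
  E             2.697      0.7004
  solve Keq expr → x = 0.2288; check Q = 0.1274
Then add 0.3424 M of A.
Step 2:
                    A           J
  I              3.04      0.7004
  C         -0.009242     0.02773
  E              3.03      0.7281
  solve Keq expr → x = 0.009242; check Q = 0.1274
Then add 0.2479 M of J.
Step 3:
                    A           J
  I              3.03       0.976
  C            0.0805     -0.2415
  E             3.111      0.7345
  solve Keq expr → x = -0.0805; check Q = 0.1274

Direction: reverse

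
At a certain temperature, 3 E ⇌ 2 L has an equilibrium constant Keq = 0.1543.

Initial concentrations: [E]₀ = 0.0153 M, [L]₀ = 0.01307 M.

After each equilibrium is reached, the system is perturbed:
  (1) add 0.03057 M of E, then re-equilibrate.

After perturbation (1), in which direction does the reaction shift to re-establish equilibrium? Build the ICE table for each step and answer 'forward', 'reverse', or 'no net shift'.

Direction: forward

Q₀ = 47.7 vs Keq = 0.1543 ⇒ Q>K, reverse
Step 1:
                    E           L
  init         0.0153     0.01307
  Δ            0.0163    -0.01086
  eq           0.0316    0.002206
  solve Keq expr → x = -0.005432; check Q = 0.1543
Then add 0.03057 M of E.
Step 2:
                    E           L
  init        0.06217    0.002206
  Δ         -0.004789    0.003193
  eq          0.05738    0.005399
  solve Keq expr → x = 0.001596; check Q = 0.1543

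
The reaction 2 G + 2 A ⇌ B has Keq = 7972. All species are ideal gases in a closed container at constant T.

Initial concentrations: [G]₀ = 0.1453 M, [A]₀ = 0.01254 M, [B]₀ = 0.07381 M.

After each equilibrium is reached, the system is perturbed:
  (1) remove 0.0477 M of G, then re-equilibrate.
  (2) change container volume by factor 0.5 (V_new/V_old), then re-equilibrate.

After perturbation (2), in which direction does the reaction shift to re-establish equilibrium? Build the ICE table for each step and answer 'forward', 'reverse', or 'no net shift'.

Q₀ = 2.2233e+04 vs Keq = 7972 ⇒ Q>K, reverse
Step 1:
                   G          A          B
  init        0.1453    0.01254    0.07381
  Δ         0.006966   0.006966  -0.003483
  eq          0.1523    0.01951    0.07033
  solve Keq expr → x = -0.003483; check Q = 7972
Then remove 0.0477 M of G.
Step 2:
                   G          A          B
  init        0.1046    0.01951    0.07033
  Δ         0.006583   0.006583  -0.003292
  eq          0.1111    0.02609    0.06704
  solve Keq expr → x = -0.003292; check Q = 7972
Then change container volume by factor 0.5 (V_new/V_old).
Step 3:
                   G          A          B
  init        0.2223    0.05218     0.1341
  Δ         -0.02973   -0.02973    0.01487
  eq          0.1926    0.02245     0.1489
  solve Keq expr → x = 0.01487; check Q = 7972

Direction: forward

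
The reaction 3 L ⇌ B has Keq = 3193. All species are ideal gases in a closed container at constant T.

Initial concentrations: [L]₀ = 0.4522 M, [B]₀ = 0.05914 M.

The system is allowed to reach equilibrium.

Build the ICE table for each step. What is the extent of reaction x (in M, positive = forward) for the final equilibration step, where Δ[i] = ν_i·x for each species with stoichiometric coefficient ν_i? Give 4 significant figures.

x = 0.1376 M

Q₀ = 0.6396 vs Keq = 3193 ⇒ Q<K, forward
Step 1:
                  L         B
  Initial    0.4522   0.05914
  Change    -0.4127    0.1376
  Equil     0.03949    0.1967
  solve Keq expr → x = 0.1376; check Q = 3193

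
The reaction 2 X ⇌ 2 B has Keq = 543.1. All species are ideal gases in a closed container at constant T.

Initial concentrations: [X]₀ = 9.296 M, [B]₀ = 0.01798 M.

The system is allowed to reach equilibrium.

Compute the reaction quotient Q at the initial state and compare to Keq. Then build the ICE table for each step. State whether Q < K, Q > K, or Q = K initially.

Q₀ = 3.7410e-06; Q < K (proceeds forward)

Q₀ = 3.7410e-06 vs Keq = 543.1 ⇒ Q<K, forward
Step 1:
                   X          B
  Initial      9.296    0.01798
  Change      -8.913      8.913
  Equil       0.3832      8.931
  solve Keq expr → x = 4.456; check Q = 543.1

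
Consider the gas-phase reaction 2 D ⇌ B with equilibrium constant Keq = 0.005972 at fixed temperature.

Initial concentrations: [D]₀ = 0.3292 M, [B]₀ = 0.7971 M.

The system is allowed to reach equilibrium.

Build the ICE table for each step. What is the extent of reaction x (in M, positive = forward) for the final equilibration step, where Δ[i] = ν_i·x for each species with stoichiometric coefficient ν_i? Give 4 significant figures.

x = -0.776 M

Q₀ = 7.355 vs Keq = 0.005972 ⇒ Q>K, reverse
Step 1:
                  D         B
  init       0.3292    0.7971
  Δ           1.552    -0.776
  eq          1.881   0.02113
  solve Keq expr → x = -0.776; check Q = 0.005972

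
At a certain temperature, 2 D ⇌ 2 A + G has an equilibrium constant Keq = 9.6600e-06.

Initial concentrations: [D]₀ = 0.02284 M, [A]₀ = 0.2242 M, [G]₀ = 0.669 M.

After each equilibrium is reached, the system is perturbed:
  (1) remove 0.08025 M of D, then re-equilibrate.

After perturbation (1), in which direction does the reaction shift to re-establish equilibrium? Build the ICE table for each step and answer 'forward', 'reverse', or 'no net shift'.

Q₀ = 64.46 vs Keq = 9.6600e-06 ⇒ Q>K, reverse
Step 1:
                    D           A           G
  Initial     0.02284      0.2242       0.669
  Change       0.2232     -0.2232     -0.1116
  Equil         0.246    0.001024      0.5574
  solve Keq expr → x = -0.1116; check Q = 9.6600e-06
Then remove 0.08025 M of D.
Step 2:
                    D           A           G
  Initial      0.1658    0.001024      0.5574
  Change   3.3259e-04 -3.3259e-04 -1.6629e-04
  Equil        0.1661  6.9156e-04      0.5572
  solve Keq expr → x = -1.6629e-04; check Q = 9.6600e-06

Direction: reverse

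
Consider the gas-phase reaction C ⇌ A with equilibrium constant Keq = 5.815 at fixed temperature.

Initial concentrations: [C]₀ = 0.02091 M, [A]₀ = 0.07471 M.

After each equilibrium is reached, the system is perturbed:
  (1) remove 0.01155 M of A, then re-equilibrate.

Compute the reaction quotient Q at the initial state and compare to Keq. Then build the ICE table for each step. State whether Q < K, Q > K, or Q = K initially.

Q₀ = 3.573; Q < K (proceeds forward)

Q₀ = 3.573 vs Keq = 5.815 ⇒ Q<K, forward
Step 1:
                    C           A
  Initial     0.02091     0.07471
  Change    -0.006879    0.006879
  Equil       0.01403     0.08159
  solve Keq expr → x = 0.006879; check Q = 5.815
Then remove 0.01155 M of A.
Step 2:
                    C           A
  Initial     0.01403     0.07004
  Change    -0.001695    0.001695
  Equil       0.01234     0.07173
  solve Keq expr → x = 0.001695; check Q = 5.815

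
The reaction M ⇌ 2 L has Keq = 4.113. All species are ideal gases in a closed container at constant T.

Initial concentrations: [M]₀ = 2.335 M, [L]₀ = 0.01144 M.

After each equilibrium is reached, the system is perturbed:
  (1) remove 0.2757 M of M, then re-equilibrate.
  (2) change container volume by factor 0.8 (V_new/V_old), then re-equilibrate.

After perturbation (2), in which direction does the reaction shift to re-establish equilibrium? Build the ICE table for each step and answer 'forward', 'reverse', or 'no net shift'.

Direction: reverse

Q₀ = 5.6049e-05 vs Keq = 4.113 ⇒ Q<K, forward
Step 1:
                  M         L
  Initial     2.335   0.01144
  Change     -1.115     2.229
  Equil        1.22      2.24
  solve Keq expr → x = 1.115; check Q = 4.113
Then remove 0.2757 M of M.
Step 2:
                  M         L
  Initial    0.9448      2.24
  Change    0.08916   -0.1783
  Equil       1.034     2.062
  solve Keq expr → x = -0.08916; check Q = 4.113
Then change container volume by factor 0.8 (V_new/V_old).
Step 3:
                  M         L
  Initial     1.292     2.578
  Change    0.09462   -0.1892
  Equil       1.387     2.388
  solve Keq expr → x = -0.09462; check Q = 4.113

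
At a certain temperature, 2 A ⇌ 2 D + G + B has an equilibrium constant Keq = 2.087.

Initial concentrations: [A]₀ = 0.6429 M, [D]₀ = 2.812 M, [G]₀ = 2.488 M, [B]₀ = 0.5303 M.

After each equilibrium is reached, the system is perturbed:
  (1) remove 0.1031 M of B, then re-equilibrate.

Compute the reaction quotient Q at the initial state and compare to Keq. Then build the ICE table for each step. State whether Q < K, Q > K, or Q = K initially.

Q₀ = 25.24; Q > K (proceeds reverse)

Q₀ = 25.24 vs Keq = 2.087 ⇒ Q>K, reverse
Step 1:
                    A           D           G           B
  I            0.6429       2.812       2.488      0.5303
  C            0.5443     -0.5443     -0.2722     -0.2722
  E             1.187       2.268       2.216      0.2581
  solve Keq expr → x = -0.2722; check Q = 2.087
Then remove 0.1031 M of B.
Step 2:
                    A           D           G           B
  I             1.187       2.268       2.216       0.155
  C          -0.08988     0.08988     0.04494     0.04494
  E             1.097       2.358       2.261         0.2
  solve Keq expr → x = 0.04494; check Q = 2.087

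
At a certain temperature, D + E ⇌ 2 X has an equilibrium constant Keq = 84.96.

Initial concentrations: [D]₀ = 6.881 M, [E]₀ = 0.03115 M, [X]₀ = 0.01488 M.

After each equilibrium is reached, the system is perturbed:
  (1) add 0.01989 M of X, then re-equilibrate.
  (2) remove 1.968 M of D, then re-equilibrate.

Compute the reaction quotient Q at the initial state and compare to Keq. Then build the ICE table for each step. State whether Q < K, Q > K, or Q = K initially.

Q₀ = 0.001033; Q < K (proceeds forward)

Q₀ = 0.001033 vs Keq = 84.96 ⇒ Q<K, forward
Step 1:
                    D           E           X
  init          6.881     0.03115     0.01488
  Δ          -0.03114    -0.03114     0.06228
  eq             6.85  1.0230e-05     0.07716
  solve Keq expr → x = 0.03114; check Q = 84.96
Then add 0.01989 M of X.
Step 2:
                    D           E           X
  init           6.85  1.0230e-05     0.09705
  Δ        5.9500e-06  5.9500e-06 -1.1900e-05
  eq             6.85  1.6180e-05     0.09704
  solve Keq expr → x = -5.9500e-06; check Q = 84.96
Then remove 1.968 M of D.
Step 3:
                    D           E           X
  init          4.882  1.6180e-05     0.09704
  Δ        6.5165e-06  6.5165e-06 -1.3033e-05
  eq            4.882  2.2697e-05     0.09702
  solve Keq expr → x = -6.5165e-06; check Q = 84.96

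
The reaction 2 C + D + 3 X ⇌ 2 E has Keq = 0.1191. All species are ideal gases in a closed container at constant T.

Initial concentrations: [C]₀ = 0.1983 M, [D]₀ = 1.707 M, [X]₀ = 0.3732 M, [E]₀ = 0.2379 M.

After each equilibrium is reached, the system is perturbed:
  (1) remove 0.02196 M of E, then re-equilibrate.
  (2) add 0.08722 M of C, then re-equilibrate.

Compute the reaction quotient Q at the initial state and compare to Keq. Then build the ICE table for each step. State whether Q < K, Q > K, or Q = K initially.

Q₀ = 16.22; Q > K (proceeds reverse)

Q₀ = 16.22 vs Keq = 0.1191 ⇒ Q>K, reverse
Step 1:
                   C          D          X          E
  init        0.1983      1.707     0.3732     0.2379
  Δ            0.159    0.07952     0.2385     -0.159
  eq          0.3573      1.787     0.6117    0.07887
  solve Keq expr → x = -0.07952; check Q = 0.1191
Then remove 0.02196 M of E.
Step 2:
                   C          D          X          E
  init        0.3573      1.787     0.6117    0.05691
  Δ         -0.01458  -0.007289   -0.02187    0.01458
  eq          0.3428      1.779     0.5899    0.07148
  solve Keq expr → x = 0.007289; check Q = 0.1191
Then add 0.08722 M of C.
Step 3:
                   C          D          X          E
  init          0.43      1.779     0.5899    0.07148
  Δ         -0.01173  -0.005866    -0.0176    0.01173
  eq          0.4182      1.773     0.5723    0.08322
  solve Keq expr → x = 0.005866; check Q = 0.1191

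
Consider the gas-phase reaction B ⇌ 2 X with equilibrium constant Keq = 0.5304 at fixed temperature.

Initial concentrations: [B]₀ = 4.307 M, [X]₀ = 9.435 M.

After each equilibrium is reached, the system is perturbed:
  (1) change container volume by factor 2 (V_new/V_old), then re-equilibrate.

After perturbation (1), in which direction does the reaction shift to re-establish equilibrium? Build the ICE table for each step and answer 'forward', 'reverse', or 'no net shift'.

Direction: forward

Q₀ = 20.67 vs Keq = 0.5304 ⇒ Q>K, reverse
Step 1:
                  B         X
  I           4.307     9.435
  C           3.688    -7.376
  E           7.995     2.059
  solve Keq expr → x = -3.688; check Q = 0.5304
Then change container volume by factor 2 (V_new/V_old).
Step 2:
                  B         X
  I           3.997      1.03
  C         -0.1952    0.3905
  E           3.802      1.42
  solve Keq expr → x = 0.1952; check Q = 0.5304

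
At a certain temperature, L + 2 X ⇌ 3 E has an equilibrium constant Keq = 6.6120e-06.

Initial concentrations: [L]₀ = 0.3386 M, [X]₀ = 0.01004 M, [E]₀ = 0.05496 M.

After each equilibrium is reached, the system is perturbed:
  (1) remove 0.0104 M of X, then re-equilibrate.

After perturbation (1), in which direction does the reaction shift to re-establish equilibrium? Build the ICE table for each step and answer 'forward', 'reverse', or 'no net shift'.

Q₀ = 4.864 vs Keq = 6.6120e-06 ⇒ Q>K, reverse
Step 1:
                  L         X         E
  I          0.3386   0.01004   0.05496
  C         0.01775   0.03551  -0.05326
  E          0.3564   0.04555  0.001697
  solve Keq expr → x = -0.01775; check Q = 6.6120e-06
Then remove 0.0104 M of X.
Step 2:
                  L         X         E
  I          0.3564   0.03515  0.001697
  C       8.8145e-05 1.7629e-04 -2.6444e-04
  E          0.3564   0.03532  0.001433
  solve Keq expr → x = -8.8145e-05; check Q = 6.6120e-06

Direction: reverse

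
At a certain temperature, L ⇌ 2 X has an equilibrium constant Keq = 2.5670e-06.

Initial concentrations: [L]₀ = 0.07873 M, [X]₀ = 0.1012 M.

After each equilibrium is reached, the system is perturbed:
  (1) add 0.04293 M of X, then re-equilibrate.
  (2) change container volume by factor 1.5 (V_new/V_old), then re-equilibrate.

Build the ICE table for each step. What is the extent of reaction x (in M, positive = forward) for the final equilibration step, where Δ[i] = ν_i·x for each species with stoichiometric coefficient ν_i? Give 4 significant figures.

Q₀ = 0.1301 vs Keq = 2.5670e-06 ⇒ Q>K, reverse
Step 1:
                   L          X
  I          0.07873     0.1012
  C          0.05031    -0.1006
  E            0.129 5.7554e-04
  solve Keq expr → x = -0.05031; check Q = 2.5670e-06
Then add 0.04293 M of X.
Step 2:
                   L          X
  I            0.129    0.04351
  C          0.02144   -0.04288
  E           0.1505 6.2152e-04
  solve Keq expr → x = -0.02144; check Q = 2.5670e-06
Then change container volume by factor 1.5 (V_new/V_old).
Step 3:
                   L          X
  I           0.1003 4.1435e-04
  C       -4.6503e-05 9.3005e-05
  E           0.1003 5.0736e-04
  solve Keq expr → x = 4.6503e-05; check Q = 2.5670e-06

x = 4.6503e-05 M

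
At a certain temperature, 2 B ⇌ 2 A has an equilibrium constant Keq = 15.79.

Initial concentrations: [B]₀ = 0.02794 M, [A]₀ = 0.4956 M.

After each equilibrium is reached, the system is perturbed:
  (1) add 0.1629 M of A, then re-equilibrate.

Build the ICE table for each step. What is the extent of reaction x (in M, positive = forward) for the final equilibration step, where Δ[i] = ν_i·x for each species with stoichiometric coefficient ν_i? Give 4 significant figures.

Q₀ = 314.6 vs Keq = 15.79 ⇒ Q>K, reverse
Step 1:
                    B           A
  Initial     0.02794      0.4956
  Change      0.07732    -0.07732
  Equil        0.1053      0.4183
  solve Keq expr → x = -0.03866; check Q = 15.79
Then add 0.1629 M of A.
Step 2:
                    B           A
  Initial      0.1053      0.5812
  Change      0.03275    -0.03275
  Equil         0.138      0.5484
  solve Keq expr → x = -0.01638; check Q = 15.79

x = -0.01638 M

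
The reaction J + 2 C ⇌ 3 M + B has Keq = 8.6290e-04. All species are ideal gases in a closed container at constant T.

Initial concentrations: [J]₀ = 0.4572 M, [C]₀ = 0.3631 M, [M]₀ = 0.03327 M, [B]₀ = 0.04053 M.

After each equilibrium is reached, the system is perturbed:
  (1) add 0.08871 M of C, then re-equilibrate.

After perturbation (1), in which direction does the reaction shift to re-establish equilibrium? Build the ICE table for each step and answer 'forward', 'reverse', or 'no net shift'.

Q₀ = 2.4761e-05 vs Keq = 8.6290e-04 ⇒ Q<K, forward
Step 1:
                    J           C           M           B
  Initial      0.4572      0.3631     0.03327     0.04053
  Change     -0.01831    -0.03662     0.05493     0.01831
  Equil        0.4389      0.3265      0.0882     0.05884
  solve Keq expr → x = 0.01831; check Q = 8.6290e-04
Then add 0.08871 M of C.
Step 2:
                    J           C           M           B
  Initial      0.4389      0.4152      0.0882     0.05884
  Change    -0.003866   -0.007732      0.0116    0.003866
  Equil         0.435      0.4075      0.0998     0.06271
  solve Keq expr → x = 0.003866; check Q = 8.6290e-04

Direction: forward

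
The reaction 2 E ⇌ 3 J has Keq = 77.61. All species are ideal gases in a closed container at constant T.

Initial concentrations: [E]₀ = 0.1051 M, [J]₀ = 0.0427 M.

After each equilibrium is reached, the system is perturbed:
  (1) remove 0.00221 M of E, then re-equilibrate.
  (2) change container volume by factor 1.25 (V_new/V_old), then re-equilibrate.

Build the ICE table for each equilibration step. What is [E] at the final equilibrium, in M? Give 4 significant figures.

Q₀ = 0.007048 vs Keq = 77.61 ⇒ Q<K, forward
Step 1:
                  E         J
  I          0.1051    0.0427
  C        -0.09595    0.1439
  E        0.009151    0.1866
  solve Keq expr → x = 0.04797; check Q = 77.61
Then remove 0.00221 M of E.
Step 2:
                  E         J
  I        0.006941    0.1866
  C        0.001991 -0.002987
  E        0.008933    0.1836
  solve Keq expr → x = -9.9559e-04; check Q = 77.61
Then change container volume by factor 1.25 (V_new/V_old).
Step 3:
                  E         J
  I        0.007146    0.1469
  C       -6.8706e-04  0.001031
  E        0.006459    0.1479
  solve Keq expr → x = 3.4353e-04; check Q = 77.61

[E]_eq = 0.006459 M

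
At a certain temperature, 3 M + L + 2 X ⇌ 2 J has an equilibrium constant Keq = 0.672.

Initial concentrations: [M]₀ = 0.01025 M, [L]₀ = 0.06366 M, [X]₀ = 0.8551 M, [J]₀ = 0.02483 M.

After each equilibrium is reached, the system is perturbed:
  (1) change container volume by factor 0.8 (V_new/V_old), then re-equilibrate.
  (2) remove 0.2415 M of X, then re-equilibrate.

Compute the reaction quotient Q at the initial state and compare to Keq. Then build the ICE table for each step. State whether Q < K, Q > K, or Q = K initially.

Q₀ = 1.2299e+04 vs Keq = 0.672 ⇒ Q>K, reverse
Step 1:
                    M           L           X           J
  I           0.01025     0.06366      0.8551     0.02483
  C           0.03445     0.01148     0.02297    -0.02297
  E            0.0447     0.07514      0.8781    0.001865
  solve Keq expr → x = -0.01148; check Q = 0.672
Then change container volume by factor 0.8 (V_new/V_old).
Step 2:
                    M           L           X           J
  I           0.05587     0.09393       1.098    0.002331
  C         -0.001698 -5.6610e-04   -0.001132    0.001132
  E           0.05417     0.09336       1.096    0.003463
  solve Keq expr → x = 5.6610e-04; check Q = 0.672
Then remove 0.2415 M of X.
Step 3:
                    M           L           X           J
  I           0.05417     0.09336      0.8549    0.003463
  C          0.001018  3.3949e-04  6.7898e-04 -6.7898e-04
  E           0.05519      0.0937      0.8556    0.002784
  solve Keq expr → x = -3.3949e-04; check Q = 0.672

Q₀ = 1.2299e+04; Q > K (proceeds reverse)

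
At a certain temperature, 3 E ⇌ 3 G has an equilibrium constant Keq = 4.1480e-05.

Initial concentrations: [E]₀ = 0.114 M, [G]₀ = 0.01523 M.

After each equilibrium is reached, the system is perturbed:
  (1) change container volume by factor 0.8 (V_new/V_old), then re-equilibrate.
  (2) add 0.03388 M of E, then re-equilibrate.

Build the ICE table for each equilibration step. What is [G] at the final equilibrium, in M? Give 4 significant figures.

[G]_eq = 0.006538 M

Q₀ = 0.002384 vs Keq = 4.1480e-05 ⇒ Q>K, reverse
Step 1:
                  E         G
  init        0.114   0.01523
  Δ         0.01091  -0.01091
  eq         0.1249  0.004324
  solve Keq expr → x = -0.003635; check Q = 4.1480e-05
Then change container volume by factor 0.8 (V_new/V_old).
Step 2:
                  E         G
  init       0.1561  0.005405
  Δ               0         0
  eq         0.1561  0.005405
  solve Keq expr → x = 0; check Q = 4.1480e-05
Then add 0.03388 M of E.
Step 3:
                  E         G
  init         0.19  0.005405
  Δ       -0.001134  0.001134
  eq         0.1889  0.006538
  solve Keq expr → x = 3.7785e-04; check Q = 4.1480e-05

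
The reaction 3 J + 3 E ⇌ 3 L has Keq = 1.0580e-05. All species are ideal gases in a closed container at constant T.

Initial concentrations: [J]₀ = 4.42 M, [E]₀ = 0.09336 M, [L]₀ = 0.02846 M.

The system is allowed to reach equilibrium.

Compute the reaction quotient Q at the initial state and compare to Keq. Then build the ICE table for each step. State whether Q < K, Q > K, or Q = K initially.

Q₀ = 3.2806e-04 vs Keq = 1.0580e-05 ⇒ Q>K, reverse
Step 1:
                  J         E         L
  I            4.42   0.09336   0.02846
  C         0.01765   0.01765  -0.01765
  E           4.438     0.111   0.01081
  solve Keq expr → x = -0.005882; check Q = 1.0580e-05

Q₀ = 3.2806e-04; Q > K (proceeds reverse)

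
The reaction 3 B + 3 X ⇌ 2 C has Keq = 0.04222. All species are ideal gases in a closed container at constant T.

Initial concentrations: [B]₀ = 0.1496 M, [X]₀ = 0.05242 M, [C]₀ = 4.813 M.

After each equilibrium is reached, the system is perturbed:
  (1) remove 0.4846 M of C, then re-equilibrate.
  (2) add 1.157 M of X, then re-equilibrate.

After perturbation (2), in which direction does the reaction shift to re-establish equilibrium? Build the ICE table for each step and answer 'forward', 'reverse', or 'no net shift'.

Direction: forward

Q₀ = 4.8034e+07 vs Keq = 0.04222 ⇒ Q>K, reverse
Step 1:
                   B          X          C
  init        0.1496    0.05242      4.813
  Δ              2.4        2.4       -1.6
  eq            2.55      2.453      3.213
  solve Keq expr → x = -0.8; check Q = 0.04222
Then remove 0.4846 M of C.
Step 2:
                   B          X          C
  init          2.55      2.453      2.728
  Δ          -0.1113    -0.1113    0.07422
  eq           2.438      2.341      2.803
  solve Keq expr → x = 0.03711; check Q = 0.04222
Then add 1.157 M of X.
Step 3:
                   B          X          C
  init         2.438      3.498      2.803
  Δ          -0.4419    -0.4419     0.2946
  eq           1.996      3.056      3.097
  solve Keq expr → x = 0.1473; check Q = 0.04222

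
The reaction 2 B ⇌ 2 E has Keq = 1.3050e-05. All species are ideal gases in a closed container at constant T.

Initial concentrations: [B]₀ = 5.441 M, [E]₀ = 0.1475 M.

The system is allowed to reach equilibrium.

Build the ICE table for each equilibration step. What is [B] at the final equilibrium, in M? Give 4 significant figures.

Q₀ = 7.3490e-04 vs Keq = 1.3050e-05 ⇒ Q>K, reverse
Step 1:
                  B         E
  I           5.441    0.1475
  C          0.1274   -0.1274
  E           5.568   0.02012
  solve Keq expr → x = -0.06369; check Q = 1.3050e-05

[B]_eq = 5.568 M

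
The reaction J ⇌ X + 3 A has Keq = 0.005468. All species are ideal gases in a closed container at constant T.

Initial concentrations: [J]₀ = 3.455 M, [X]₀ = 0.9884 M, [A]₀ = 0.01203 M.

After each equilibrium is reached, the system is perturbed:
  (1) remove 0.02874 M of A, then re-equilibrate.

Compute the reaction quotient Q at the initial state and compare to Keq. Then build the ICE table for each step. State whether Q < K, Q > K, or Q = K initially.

Q₀ = 4.9806e-07; Q < K (proceeds forward)

Q₀ = 4.9806e-07 vs Keq = 0.005468 ⇒ Q<K, forward
Step 1:
                  J         X         A
  Initial     3.455    0.9884   0.01203
  Change   -0.08208   0.08208    0.2462
  Equil       3.373      1.07    0.2583
  solve Keq expr → x = 0.08208; check Q = 0.005468
Then remove 0.02874 M of A.
Step 2:
                  J         X         A
  Initial     3.373      1.07    0.2295
  Change  -0.009255  0.009255   0.02776
  Equil       3.364      1.08    0.2573
  solve Keq expr → x = 0.009255; check Q = 0.005468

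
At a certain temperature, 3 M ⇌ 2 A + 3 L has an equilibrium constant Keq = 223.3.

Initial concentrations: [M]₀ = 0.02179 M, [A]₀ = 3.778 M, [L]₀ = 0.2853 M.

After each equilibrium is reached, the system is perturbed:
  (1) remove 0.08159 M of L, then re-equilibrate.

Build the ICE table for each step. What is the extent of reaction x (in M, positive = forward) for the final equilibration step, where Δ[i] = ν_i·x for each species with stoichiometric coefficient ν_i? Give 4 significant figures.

x = 0.007683 M

Q₀ = 3.2037e+04 vs Keq = 223.3 ⇒ Q>K, reverse
Step 1:
                    M           A           L
  Initial     0.02179       3.778      0.2853
  Change      0.06544    -0.04363    -0.06544
  Equil       0.08723       3.734      0.2199
  solve Keq expr → x = -0.02181; check Q = 223.3
Then remove 0.08159 M of L.
Step 2:
                    M           A           L
  Initial     0.08723       3.734      0.1383
  Change     -0.02305     0.01537     0.02305
  Equil       0.06418        3.75      0.1613
  solve Keq expr → x = 0.007683; check Q = 223.3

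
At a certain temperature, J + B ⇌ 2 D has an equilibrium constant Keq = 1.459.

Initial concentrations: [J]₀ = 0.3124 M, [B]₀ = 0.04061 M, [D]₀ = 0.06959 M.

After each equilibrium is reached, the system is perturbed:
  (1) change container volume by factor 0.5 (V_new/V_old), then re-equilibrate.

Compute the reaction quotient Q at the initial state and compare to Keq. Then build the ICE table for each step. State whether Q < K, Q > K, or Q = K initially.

Q₀ = 0.3817 vs Keq = 1.459 ⇒ Q<K, forward
Step 1:
                  J         B         D
  I          0.3124   0.04061   0.06959
  C        -0.01637  -0.01637   0.03274
  E           0.296   0.02424    0.1023
  solve Keq expr → x = 0.01637; check Q = 1.459
Then change container volume by factor 0.5 (V_new/V_old).
Step 2:
                  J         B         D
  I          0.5921   0.04848    0.2047
  C               0         0         0
  E          0.5921   0.04848    0.2047
  solve Keq expr → x = 0; check Q = 1.459

Q₀ = 0.3817; Q < K (proceeds forward)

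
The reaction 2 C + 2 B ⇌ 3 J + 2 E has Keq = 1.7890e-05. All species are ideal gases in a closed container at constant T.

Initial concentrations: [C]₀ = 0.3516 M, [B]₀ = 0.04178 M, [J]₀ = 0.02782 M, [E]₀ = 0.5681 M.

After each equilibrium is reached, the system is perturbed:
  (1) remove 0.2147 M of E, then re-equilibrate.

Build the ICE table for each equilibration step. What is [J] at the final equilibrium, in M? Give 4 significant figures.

[J]_eq = 0.004126 M

Q₀ = 0.0322 vs Keq = 1.7890e-05 ⇒ Q>K, reverse
Step 1:
                  C         B         J         E
  init       0.3516   0.04178   0.02782    0.5681
  Δ         0.01654   0.01654  -0.02482  -0.01654
  eq         0.3681   0.05832  0.003004    0.5516
  solve Keq expr → x = -0.008272; check Q = 1.7890e-05
Then remove 0.2147 M of E.
Step 2:
                  C         B         J         E
  init       0.3681   0.05832  0.003004    0.3369
  Δ       -7.4783e-04 -7.4783e-04  0.001122 7.4783e-04
  eq         0.3674   0.05758  0.004126    0.3376
  solve Keq expr → x = 3.7391e-04; check Q = 1.7890e-05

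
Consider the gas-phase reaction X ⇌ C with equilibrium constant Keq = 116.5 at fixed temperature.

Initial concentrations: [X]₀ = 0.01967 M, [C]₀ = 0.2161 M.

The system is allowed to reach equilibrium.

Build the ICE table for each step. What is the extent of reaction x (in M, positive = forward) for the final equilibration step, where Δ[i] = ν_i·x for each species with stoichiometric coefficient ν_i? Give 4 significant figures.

Q₀ = 10.99 vs Keq = 116.5 ⇒ Q<K, forward
Step 1:
                    X           C
  I           0.01967      0.2161
  C          -0.01766     0.01766
  E          0.002007      0.2338
  solve Keq expr → x = 0.01766; check Q = 116.5

x = 0.01766 M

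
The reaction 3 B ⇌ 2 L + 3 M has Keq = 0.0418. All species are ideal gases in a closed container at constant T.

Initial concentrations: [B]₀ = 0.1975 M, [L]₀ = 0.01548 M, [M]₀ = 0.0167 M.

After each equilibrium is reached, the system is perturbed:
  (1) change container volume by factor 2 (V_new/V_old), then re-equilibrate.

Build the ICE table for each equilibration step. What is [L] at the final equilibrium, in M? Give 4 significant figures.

Q₀ = 1.4487e-07 vs Keq = 0.0418 ⇒ Q<K, forward
Step 1:
                   B          L          M
  Initial     0.1975    0.01548     0.0167
  Change     -0.1176    0.07839     0.1176
  Equil      0.07992    0.09387     0.1343
  solve Keq expr → x = 0.03919; check Q = 0.0418
Then change container volume by factor 2 (V_new/V_old).
Step 2:
                   B          L          M
  Initial    0.03996    0.04693    0.06714
  Change   -0.009017   0.006011   0.009017
  Equil      0.03094    0.05295    0.07616
  solve Keq expr → x = 0.003006; check Q = 0.0418

[L]_eq = 0.05295 M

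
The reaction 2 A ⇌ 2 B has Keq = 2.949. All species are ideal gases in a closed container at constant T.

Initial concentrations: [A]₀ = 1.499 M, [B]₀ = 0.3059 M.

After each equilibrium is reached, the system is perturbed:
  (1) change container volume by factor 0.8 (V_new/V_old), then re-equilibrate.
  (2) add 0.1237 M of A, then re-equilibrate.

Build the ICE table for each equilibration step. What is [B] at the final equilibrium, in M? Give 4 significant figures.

Q₀ = 0.04164 vs Keq = 2.949 ⇒ Q<K, forward
Step 1:
                   A          B
  Initial      1.499     0.3059
  Change     -0.8348     0.8348
  Equil       0.6642      1.141
  solve Keq expr → x = 0.4174; check Q = 2.949
Then change container volume by factor 0.8 (V_new/V_old).
Step 2:
                   A          B
  Initial     0.8303      1.426
  Change           0          0
  Equil       0.8303      1.426
  solve Keq expr → x = 0; check Q = 2.949
Then add 0.1237 M of A.
Step 3:
                   A          B
  Initial      0.954      1.426
  Change    -0.07818    0.07818
  Equil       0.8758      1.504
  solve Keq expr → x = 0.03909; check Q = 2.949

[B]_eq = 1.504 M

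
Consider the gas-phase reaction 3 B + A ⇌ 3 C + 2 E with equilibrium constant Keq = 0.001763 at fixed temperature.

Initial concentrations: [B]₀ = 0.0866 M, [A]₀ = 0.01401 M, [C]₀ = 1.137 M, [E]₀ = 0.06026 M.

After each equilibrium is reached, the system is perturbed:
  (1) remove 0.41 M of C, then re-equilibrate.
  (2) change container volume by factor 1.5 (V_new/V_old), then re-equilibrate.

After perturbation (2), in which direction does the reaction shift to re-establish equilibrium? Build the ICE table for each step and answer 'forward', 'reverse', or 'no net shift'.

Direction: forward

Q₀ = 586.6 vs Keq = 0.001763 ⇒ Q>K, reverse
Step 1:
                   B          A          C          E
  Initial     0.0866    0.01401      1.137    0.06026
  Change     0.08948    0.02983   -0.08948   -0.05965
  Equil       0.1761    0.04384      1.048 6.0586e-04
  solve Keq expr → x = -0.02983; check Q = 0.001763
Then remove 0.41 M of C.
Step 2:
                   B          A          C          E
  Initial     0.1761    0.04384     0.6375 6.0586e-04
  Change  -9.7798e-04 -3.2599e-04 9.7798e-04 6.5199e-04
  Equil       0.1751    0.04351     0.6385   0.001258
  solve Keq expr → x = 3.2599e-04; check Q = 0.001763
Then change container volume by factor 1.5 (V_new/V_old).
Step 3:
                   B          A          C          E
  Initial     0.1167    0.02901     0.4257 8.3857e-04
  Change  -2.7340e-04 -9.1133e-05 2.7340e-04 1.8227e-04
  Equil       0.1165    0.02892     0.4259   0.001021
  solve Keq expr → x = 9.1133e-05; check Q = 0.001763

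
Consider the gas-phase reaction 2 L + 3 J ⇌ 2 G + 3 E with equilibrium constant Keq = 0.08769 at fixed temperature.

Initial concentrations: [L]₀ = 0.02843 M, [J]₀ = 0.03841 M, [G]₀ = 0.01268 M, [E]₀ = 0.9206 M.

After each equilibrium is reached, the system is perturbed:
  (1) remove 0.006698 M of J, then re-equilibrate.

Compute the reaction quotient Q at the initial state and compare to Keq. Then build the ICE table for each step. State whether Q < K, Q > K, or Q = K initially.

Q₀ = 2739; Q > K (proceeds reverse)

Q₀ = 2739 vs Keq = 0.08769 ⇒ Q>K, reverse
Step 1:
                    L           J           G           E
  Initial     0.02843     0.03841     0.01268      0.9206
  Change      0.01249     0.01873    -0.01249    -0.01873
  Equil       0.04092     0.05714  1.9323e-04      0.9019
  solve Keq expr → x = -0.006243; check Q = 0.08769
Then remove 0.006698 M of J.
Step 2:
                    L           J           G           E
  Initial     0.04092     0.05044  1.9323e-04      0.9019
  Change   3.2586e-05  4.8879e-05 -3.2586e-05 -4.8879e-05
  Equil       0.04095     0.05049  1.6064e-04      0.9018
  solve Keq expr → x = -1.6293e-05; check Q = 0.08769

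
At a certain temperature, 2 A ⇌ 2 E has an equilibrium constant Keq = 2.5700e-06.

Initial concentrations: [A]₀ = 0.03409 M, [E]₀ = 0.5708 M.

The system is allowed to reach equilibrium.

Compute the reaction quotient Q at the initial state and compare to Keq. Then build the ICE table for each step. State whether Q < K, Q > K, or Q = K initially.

Q₀ = 280.4 vs Keq = 2.5700e-06 ⇒ Q>K, reverse
Step 1:
                  A         E
  Initial   0.03409    0.5708
  Change     0.5698   -0.5698
  Equil      0.6039 9.6816e-04
  solve Keq expr → x = -0.2849; check Q = 2.5700e-06

Q₀ = 280.4; Q > K (proceeds reverse)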